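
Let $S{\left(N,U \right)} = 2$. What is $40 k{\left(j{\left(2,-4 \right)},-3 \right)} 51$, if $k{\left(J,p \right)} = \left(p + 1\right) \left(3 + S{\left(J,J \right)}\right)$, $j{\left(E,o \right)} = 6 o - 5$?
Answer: $-20400$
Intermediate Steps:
$j{\left(E,o \right)} = -5 + 6 o$
$k{\left(J,p \right)} = 5 + 5 p$ ($k{\left(J,p \right)} = \left(p + 1\right) \left(3 + 2\right) = \left(1 + p\right) 5 = 5 + 5 p$)
$40 k{\left(j{\left(2,-4 \right)},-3 \right)} 51 = 40 \left(5 + 5 \left(-3\right)\right) 51 = 40 \left(5 - 15\right) 51 = 40 \left(-10\right) 51 = \left(-400\right) 51 = -20400$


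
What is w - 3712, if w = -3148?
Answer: -6860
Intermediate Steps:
w - 3712 = -3148 - 3712 = -6860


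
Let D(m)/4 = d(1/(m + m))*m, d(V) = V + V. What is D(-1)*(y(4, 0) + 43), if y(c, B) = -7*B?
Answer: 172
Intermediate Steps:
d(V) = 2*V
D(m) = 4 (D(m) = 4*((2/(m + m))*m) = 4*((2/((2*m)))*m) = 4*((2*(1/(2*m)))*m) = 4*(m/m) = 4*1 = 4)
D(-1)*(y(4, 0) + 43) = 4*(-7*0 + 43) = 4*(0 + 43) = 4*43 = 172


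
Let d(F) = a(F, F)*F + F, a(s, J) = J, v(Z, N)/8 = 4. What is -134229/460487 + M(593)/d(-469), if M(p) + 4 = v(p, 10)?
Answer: -1051760644/3609757593 ≈ -0.29137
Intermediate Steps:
v(Z, N) = 32 (v(Z, N) = 8*4 = 32)
M(p) = 28 (M(p) = -4 + 32 = 28)
d(F) = F + F² (d(F) = F*F + F = F² + F = F + F²)
-134229/460487 + M(593)/d(-469) = -134229/460487 + 28/((-469*(1 - 469))) = -134229*1/460487 + 28/((-469*(-468))) = -134229/460487 + 28/219492 = -134229/460487 + 28*(1/219492) = -134229/460487 + 1/7839 = -1051760644/3609757593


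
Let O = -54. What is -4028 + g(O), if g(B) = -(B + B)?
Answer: -3920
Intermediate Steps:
g(B) = -2*B
-4028 + g(O) = -4028 - 2*(-54) = -4028 + 108 = -3920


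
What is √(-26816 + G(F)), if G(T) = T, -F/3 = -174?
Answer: I*√26294 ≈ 162.15*I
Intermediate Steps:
F = 522 (F = -3*(-174) = 522)
√(-26816 + G(F)) = √(-26816 + 522) = √(-26294) = I*√26294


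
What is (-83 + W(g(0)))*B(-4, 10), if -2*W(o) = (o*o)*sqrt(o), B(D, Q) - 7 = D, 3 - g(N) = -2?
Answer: -249 - 75*sqrt(5)/2 ≈ -332.85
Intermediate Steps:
g(N) = 5 (g(N) = 3 - 1*(-2) = 3 + 2 = 5)
B(D, Q) = 7 + D
W(o) = -o**(5/2)/2 (W(o) = -o*o*sqrt(o)/2 = -o**2*sqrt(o)/2 = -o**(5/2)/2)
(-83 + W(g(0)))*B(-4, 10) = (-83 - 25*sqrt(5)/2)*(7 - 4) = (-83 - 25*sqrt(5)/2)*3 = -249 - 75*sqrt(5)/2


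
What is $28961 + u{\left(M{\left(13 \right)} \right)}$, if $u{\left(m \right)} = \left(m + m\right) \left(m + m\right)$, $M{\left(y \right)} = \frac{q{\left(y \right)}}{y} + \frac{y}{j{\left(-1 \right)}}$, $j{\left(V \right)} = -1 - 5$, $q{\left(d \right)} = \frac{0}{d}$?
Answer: $\frac{260818}{9} \approx 28980.0$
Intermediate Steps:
$q{\left(d \right)} = 0$
$j{\left(V \right)} = -6$ ($j{\left(V \right)} = -1 - 5 = -6$)
$M{\left(y \right)} = - \frac{y}{6}$ ($M{\left(y \right)} = \frac{0}{y} + \frac{y}{-6} = 0 + y \left(- \frac{1}{6}\right) = 0 - \frac{y}{6} = - \frac{y}{6}$)
$u{\left(m \right)} = 4 m^{2}$ ($u{\left(m \right)} = 2 m 2 m = 4 m^{2}$)
$28961 + u{\left(M{\left(13 \right)} \right)} = 28961 + 4 \left(\left(- \frac{1}{6}\right) 13\right)^{2} = 28961 + 4 \left(- \frac{13}{6}\right)^{2} = 28961 + 4 \cdot \frac{169}{36} = 28961 + \frac{169}{9} = \frac{260818}{9}$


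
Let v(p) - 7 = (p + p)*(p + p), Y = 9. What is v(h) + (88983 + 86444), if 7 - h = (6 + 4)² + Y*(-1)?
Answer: 203658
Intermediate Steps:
h = -84 (h = 7 - ((6 + 4)² + 9*(-1)) = 7 - (10² - 9) = 7 - (100 - 9) = 7 - 1*91 = 7 - 91 = -84)
v(p) = 7 + 4*p² (v(p) = 7 + (p + p)*(p + p) = 7 + (2*p)*(2*p) = 7 + 4*p²)
v(h) + (88983 + 86444) = (7 + 4*(-84)²) + (88983 + 86444) = (7 + 4*7056) + 175427 = (7 + 28224) + 175427 = 28231 + 175427 = 203658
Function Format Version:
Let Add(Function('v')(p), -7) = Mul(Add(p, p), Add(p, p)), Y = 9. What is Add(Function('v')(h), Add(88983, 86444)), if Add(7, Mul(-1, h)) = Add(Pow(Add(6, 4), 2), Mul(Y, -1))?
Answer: 203658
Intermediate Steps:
h = -84 (h = Add(7, Mul(-1, Add(Pow(Add(6, 4), 2), Mul(9, -1)))) = Add(7, Mul(-1, Add(Pow(10, 2), -9))) = Add(7, Mul(-1, Add(100, -9))) = Add(7, Mul(-1, 91)) = Add(7, -91) = -84)
Function('v')(p) = Add(7, Mul(4, Pow(p, 2))) (Function('v')(p) = Add(7, Mul(Add(p, p), Add(p, p))) = Add(7, Mul(Mul(2, p), Mul(2, p))) = Add(7, Mul(4, Pow(p, 2))))
Add(Function('v')(h), Add(88983, 86444)) = Add(Add(7, Mul(4, Pow(-84, 2))), Add(88983, 86444)) = Add(Add(7, Mul(4, 7056)), 175427) = Add(Add(7, 28224), 175427) = Add(28231, 175427) = 203658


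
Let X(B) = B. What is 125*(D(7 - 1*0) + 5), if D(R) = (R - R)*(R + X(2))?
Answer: 625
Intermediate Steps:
D(R) = 0 (D(R) = (R - R)*(R + 2) = 0*(2 + R) = 0)
125*(D(7 - 1*0) + 5) = 125*(0 + 5) = 125*5 = 625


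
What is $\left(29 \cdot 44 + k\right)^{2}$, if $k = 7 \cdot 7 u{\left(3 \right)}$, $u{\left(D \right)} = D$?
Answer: $2024929$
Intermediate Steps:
$k = 147$ ($k = 7 \cdot 7 \cdot 3 = 49 \cdot 3 = 147$)
$\left(29 \cdot 44 + k\right)^{2} = \left(29 \cdot 44 + 147\right)^{2} = \left(1276 + 147\right)^{2} = 1423^{2} = 2024929$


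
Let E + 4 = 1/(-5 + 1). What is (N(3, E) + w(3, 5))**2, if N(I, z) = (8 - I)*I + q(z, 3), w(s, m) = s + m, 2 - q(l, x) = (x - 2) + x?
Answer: 441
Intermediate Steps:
q(l, x) = 4 - 2*x (q(l, x) = 2 - ((x - 2) + x) = 2 - ((-2 + x) + x) = 2 - (-2 + 2*x) = 2 + (2 - 2*x) = 4 - 2*x)
w(s, m) = m + s
E = -17/4 (E = -4 + 1/(-5 + 1) = -4 + 1/(-4) = -4 - 1/4 = -17/4 ≈ -4.2500)
N(I, z) = -2 + I*(8 - I) (N(I, z) = (8 - I)*I + (4 - 2*3) = I*(8 - I) + (4 - 6) = I*(8 - I) - 2 = -2 + I*(8 - I))
(N(3, E) + w(3, 5))**2 = ((-2 - 1*3**2 + 8*3) + (5 + 3))**2 = ((-2 - 1*9 + 24) + 8)**2 = ((-2 - 9 + 24) + 8)**2 = (13 + 8)**2 = 21**2 = 441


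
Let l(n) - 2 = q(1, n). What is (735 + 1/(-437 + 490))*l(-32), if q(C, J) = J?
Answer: -1168680/53 ≈ -22051.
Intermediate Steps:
l(n) = 2 + n
(735 + 1/(-437 + 490))*l(-32) = (735 + 1/(-437 + 490))*(2 - 32) = (735 + 1/53)*(-30) = (38956/53)*(-30) = -1168680/53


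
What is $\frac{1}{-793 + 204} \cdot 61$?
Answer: $- \frac{61}{589} \approx -0.10357$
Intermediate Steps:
$\frac{1}{-793 + 204} \cdot 61 = \frac{1}{-589} \cdot 61 = \left(- \frac{1}{589}\right) 61 = - \frac{61}{589}$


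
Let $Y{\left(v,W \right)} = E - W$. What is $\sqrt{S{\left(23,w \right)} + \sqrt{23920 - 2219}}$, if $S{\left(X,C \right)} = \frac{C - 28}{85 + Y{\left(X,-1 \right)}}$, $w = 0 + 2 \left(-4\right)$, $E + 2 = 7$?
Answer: $\frac{\sqrt{-3276 + 8281 \sqrt{21701}}}{91} \approx 12.121$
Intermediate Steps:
$E = 5$ ($E = -2 + 7 = 5$)
$w = -8$ ($w = 0 - 8 = -8$)
$Y{\left(v,W \right)} = 5 - W$
$S{\left(X,C \right)} = - \frac{4}{13} + \frac{C}{91}$ ($S{\left(X,C \right)} = \frac{C - 28}{85 + \left(5 - -1\right)} = \frac{-28 + C}{85 + \left(5 + 1\right)} = \frac{-28 + C}{85 + 6} = \frac{-28 + C}{91} = \left(-28 + C\right) \frac{1}{91} = - \frac{4}{13} + \frac{C}{91}$)
$\sqrt{S{\left(23,w \right)} + \sqrt{23920 - 2219}} = \sqrt{\left(- \frac{4}{13} + \frac{1}{91} \left(-8\right)\right) + \sqrt{23920 - 2219}} = \sqrt{\left(- \frac{4}{13} - \frac{8}{91}\right) + \sqrt{21701}} = \sqrt{- \frac{36}{91} + \sqrt{21701}}$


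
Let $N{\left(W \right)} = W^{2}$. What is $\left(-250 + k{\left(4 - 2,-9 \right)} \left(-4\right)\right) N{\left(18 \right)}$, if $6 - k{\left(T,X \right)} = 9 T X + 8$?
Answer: $-288360$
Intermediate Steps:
$k{\left(T,X \right)} = -2 - 9 T X$ ($k{\left(T,X \right)} = 6 - \left(9 T X + 8\right) = 6 - \left(8 + 9 T X\right) = -2 - 9 T X$)
$\left(-250 + k{\left(4 - 2,-9 \right)} \left(-4\right)\right) N{\left(18 \right)} = \left(-250 + \left(-2 - 9 \left(4 - 2\right) \left(-9\right)\right) \left(-4\right)\right) 18^{2} = \left(-250 + \left(-2 - 18 \left(-9\right)\right) \left(-4\right)\right) 324 = \left(-250 + \left(-2 + 162\right) \left(-4\right)\right) 324 = \left(-250 + 160 \left(-4\right)\right) 324 = \left(-250 - 640\right) 324 = \left(-890\right) 324 = -288360$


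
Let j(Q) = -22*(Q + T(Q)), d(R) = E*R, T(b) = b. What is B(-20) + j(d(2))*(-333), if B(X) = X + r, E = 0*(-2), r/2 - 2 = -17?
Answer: -50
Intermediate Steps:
r = -30 (r = 4 + 2*(-17) = 4 - 34 = -30)
E = 0
d(R) = 0 (d(R) = 0*R = 0)
j(Q) = -44*Q (j(Q) = -22*(Q + Q) = -44*Q)
B(X) = -30 + X (B(X) = X - 30 = -30 + X)
B(-20) + j(d(2))*(-333) = (-30 - 20) - 44*0*(-333) = -50 + 0*(-333) = -50 + 0 = -50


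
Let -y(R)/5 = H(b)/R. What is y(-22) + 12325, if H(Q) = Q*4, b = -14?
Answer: 135435/11 ≈ 12312.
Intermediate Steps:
H(Q) = 4*Q
y(R) = 280/R (y(R) = -5*4*(-14)/R = -(-280)/R = 280/R)
y(-22) + 12325 = 280/(-22) + 12325 = 280*(-1/22) + 12325 = -140/11 + 12325 = 135435/11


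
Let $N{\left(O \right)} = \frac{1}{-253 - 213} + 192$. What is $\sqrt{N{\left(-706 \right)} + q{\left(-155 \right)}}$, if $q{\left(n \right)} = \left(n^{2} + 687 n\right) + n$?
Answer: $\frac{i \sqrt{17898649454}}{466} \approx 287.09 i$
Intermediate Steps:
$q{\left(n \right)} = n^{2} + 688 n$
$N{\left(O \right)} = \frac{89471}{466}$ ($N{\left(O \right)} = \frac{1}{-466} + 192 = - \frac{1}{466} + 192 = \frac{89471}{466}$)
$\sqrt{N{\left(-706 \right)} + q{\left(-155 \right)}} = \sqrt{\frac{89471}{466} - 155 \left(688 - 155\right)} = \sqrt{\frac{89471}{466} - 82615} = \sqrt{- \frac{38409119}{466}} = \frac{i \sqrt{17898649454}}{466}$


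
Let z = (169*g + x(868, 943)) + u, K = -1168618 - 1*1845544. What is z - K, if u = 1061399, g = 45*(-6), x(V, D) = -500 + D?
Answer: 4030374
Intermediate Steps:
g = -270
K = -3014162 (K = -1168618 - 1845544 = -3014162)
z = 1016212 (z = (169*(-270) + (-500 + 943)) + 1061399 = (-45630 + 443) + 1061399 = -45187 + 1061399 = 1016212)
z - K = 1016212 - 1*(-3014162) = 1016212 + 3014162 = 4030374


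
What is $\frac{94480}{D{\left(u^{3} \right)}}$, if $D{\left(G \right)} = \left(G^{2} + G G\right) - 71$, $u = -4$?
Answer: $\frac{94480}{8121} \approx 11.634$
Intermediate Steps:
$D{\left(G \right)} = -71 + 2 G^{2}$ ($D{\left(G \right)} = \left(G^{2} + G^{2}\right) - 71 = 2 G^{2} - 71 = -71 + 2 G^{2}$)
$\frac{94480}{D{\left(u^{3} \right)}} = \frac{94480}{-71 + 2 \left(\left(-4\right)^{3}\right)^{2}} = \frac{94480}{-71 + 2 \left(-64\right)^{2}} = \frac{94480}{-71 + 2 \cdot 4096} = \frac{94480}{-71 + 8192} = \frac{94480}{8121}$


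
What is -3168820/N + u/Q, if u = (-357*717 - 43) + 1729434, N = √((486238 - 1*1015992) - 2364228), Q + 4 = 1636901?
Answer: 1473422/1636897 + 1584410*I*√2893982/1446991 ≈ 0.90013 + 1862.7*I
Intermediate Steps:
Q = 1636897 (Q = -4 + 1636901 = 1636897)
N = I*√2893982 (N = √((486238 - 1015992) - 2364228) = √(-529754 - 2364228) = √(-2893982) = I*√2893982 ≈ 1701.2*I)
u = 1473422 (u = (-255969 - 43) + 1729434 = -256012 + 1729434 = 1473422)
-3168820/N + u/Q = -3168820*(-I*√2893982/2893982) + 1473422/1636897 = -(-1584410)*I*√2893982/1446991 + 1473422*(1/1636897) = 1584410*I*√2893982/1446991 + 1473422/1636897 = 1473422/1636897 + 1584410*I*√2893982/1446991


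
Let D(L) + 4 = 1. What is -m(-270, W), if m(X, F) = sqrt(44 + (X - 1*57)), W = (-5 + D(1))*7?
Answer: -I*sqrt(283) ≈ -16.823*I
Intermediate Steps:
D(L) = -3 (D(L) = -4 + 1 = -3)
W = -56 (W = (-5 - 3)*7 = -8*7 = -56)
m(X, F) = sqrt(-13 + X) (m(X, F) = sqrt(44 + (X - 57)) = sqrt(44 + (-57 + X)) = sqrt(-13 + X))
-m(-270, W) = -sqrt(-13 - 270) = -sqrt(-283) = -I*sqrt(283)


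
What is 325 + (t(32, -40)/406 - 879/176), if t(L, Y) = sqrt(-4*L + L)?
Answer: 56321/176 + 2*I*sqrt(6)/203 ≈ 320.01 + 0.024133*I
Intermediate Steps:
t(L, Y) = sqrt(3)*sqrt(-L) (t(L, Y) = sqrt(-3*L) = sqrt(3)*sqrt(-L))
325 + (t(32, -40)/406 - 879/176) = 325 + ((sqrt(3)*sqrt(-1*32))/406 - 879/176) = 325 + ((sqrt(3)*sqrt(-32))*(1/406) - 879*1/176) = 325 + ((sqrt(3)*(4*I*sqrt(2)))*(1/406) - 879/176) = 325 + ((4*I*sqrt(6))*(1/406) - 879/176) = 325 + (2*I*sqrt(6)/203 - 879/176) = 325 + (-879/176 + 2*I*sqrt(6)/203) = 56321/176 + 2*I*sqrt(6)/203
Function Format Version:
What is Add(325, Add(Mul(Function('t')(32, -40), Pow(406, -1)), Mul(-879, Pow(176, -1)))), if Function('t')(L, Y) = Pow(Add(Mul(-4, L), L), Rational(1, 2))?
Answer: Add(Rational(56321, 176), Mul(Rational(2, 203), I, Pow(6, Rational(1, 2)))) ≈ Add(320.01, Mul(0.024133, I))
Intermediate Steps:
Function('t')(L, Y) = Mul(Pow(3, Rational(1, 2)), Pow(Mul(-1, L), Rational(1, 2))) (Function('t')(L, Y) = Pow(Mul(-3, L), Rational(1, 2)) = Mul(Pow(3, Rational(1, 2)), Pow(Mul(-1, L), Rational(1, 2))))
Add(325, Add(Mul(Function('t')(32, -40), Pow(406, -1)), Mul(-879, Pow(176, -1)))) = Add(325, Add(Mul(Mul(Pow(3, Rational(1, 2)), Pow(Mul(-1, 32), Rational(1, 2))), Pow(406, -1)), Mul(-879, Pow(176, -1)))) = Add(325, Add(Mul(Mul(Pow(3, Rational(1, 2)), Pow(-32, Rational(1, 2))), Rational(1, 406)), Mul(-879, Rational(1, 176)))) = Add(325, Add(Mul(Mul(Pow(3, Rational(1, 2)), Mul(4, I, Pow(2, Rational(1, 2)))), Rational(1, 406)), Rational(-879, 176))) = Add(325, Add(Mul(Mul(4, I, Pow(6, Rational(1, 2))), Rational(1, 406)), Rational(-879, 176))) = Add(325, Add(Mul(Rational(2, 203), I, Pow(6, Rational(1, 2))), Rational(-879, 176))) = Add(325, Add(Rational(-879, 176), Mul(Rational(2, 203), I, Pow(6, Rational(1, 2))))) = Add(Rational(56321, 176), Mul(Rational(2, 203), I, Pow(6, Rational(1, 2))))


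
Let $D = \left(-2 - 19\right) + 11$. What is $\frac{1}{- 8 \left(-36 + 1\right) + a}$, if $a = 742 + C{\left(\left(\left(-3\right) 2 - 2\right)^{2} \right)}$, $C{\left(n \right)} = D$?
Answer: $\frac{1}{1012} \approx 0.00098814$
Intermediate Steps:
$D = -10$ ($D = -21 + 11 = -10$)
$C{\left(n \right)} = -10$
$a = 732$ ($a = 742 - 10 = 732$)
$\frac{1}{- 8 \left(-36 + 1\right) + a} = \frac{1}{- 8 \left(-36 + 1\right) + 732} = \frac{1}{\left(-8\right) \left(-35\right) + 732} = \frac{1}{280 + 732} = \frac{1}{1012}$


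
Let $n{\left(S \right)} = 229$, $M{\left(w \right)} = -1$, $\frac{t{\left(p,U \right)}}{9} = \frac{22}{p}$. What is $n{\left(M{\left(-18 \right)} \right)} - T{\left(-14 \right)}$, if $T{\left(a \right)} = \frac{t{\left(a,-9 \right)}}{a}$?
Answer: $\frac{22343}{98} \approx 227.99$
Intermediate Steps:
$t{\left(p,U \right)} = \frac{198}{p}$ ($t{\left(p,U \right)} = 9 \frac{22}{p} = \frac{198}{p}$)
$T{\left(a \right)} = \frac{198}{a^{2}}$ ($T{\left(a \right)} = \frac{198 \frac{1}{a}}{a} = \frac{198}{a^{2}}$)
$n{\left(M{\left(-18 \right)} \right)} - T{\left(-14 \right)} = 229 - \frac{198}{196} = 229 - 198 \cdot \frac{1}{196} = 229 - \frac{99}{98} = \frac{22343}{98}$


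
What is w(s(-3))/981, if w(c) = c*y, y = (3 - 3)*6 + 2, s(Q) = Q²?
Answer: 2/109 ≈ 0.018349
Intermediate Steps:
y = 2 (y = 0*6 + 2 = 0 + 2 = 2)
w(c) = 2*c (w(c) = c*2 = 2*c)
w(s(-3))/981 = (2*(-3)²)/981 = (2*9)*(1/981) = 18*(1/981) = 2/109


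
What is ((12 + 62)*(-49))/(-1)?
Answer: 3626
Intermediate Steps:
((12 + 62)*(-49))/(-1) = -74*(-49) = -1*(-3626) = 3626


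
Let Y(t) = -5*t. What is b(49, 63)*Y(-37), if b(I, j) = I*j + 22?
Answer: 575165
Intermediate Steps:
b(I, j) = 22 + I*j
b(49, 63)*Y(-37) = (22 + 49*63)*(-5*(-37)) = (22 + 3087)*185 = 3109*185 = 575165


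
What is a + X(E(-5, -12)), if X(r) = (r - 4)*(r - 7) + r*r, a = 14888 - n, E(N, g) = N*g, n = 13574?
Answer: 7882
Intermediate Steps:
a = 1314 (a = 14888 - 1*13574 = 14888 - 13574 = 1314)
X(r) = r² + (-7 + r)*(-4 + r) (X(r) = (-4 + r)*(-7 + r) + r² = (-7 + r)*(-4 + r) + r² = r² + (-7 + r)*(-4 + r))
a + X(E(-5, -12)) = 1314 + (28 - (-55)*(-12) + 2*(-5*(-12))²) = 1314 + (28 - 11*60 + 2*60²) = 1314 + (28 - 660 + 2*3600) = 1314 + (28 - 660 + 7200) = 1314 + 6568 = 7882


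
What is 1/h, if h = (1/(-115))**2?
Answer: 13225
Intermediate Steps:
h = 1/13225 (h = (-1/115)**2 = 1/13225 ≈ 7.5614e-5)
1/h = 1/(1/13225) = 13225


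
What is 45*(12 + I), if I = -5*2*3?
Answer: -810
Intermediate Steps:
I = -30 (I = -10*3 = -30)
45*(12 + I) = 45*(12 - 30) = 45*(-18) = -810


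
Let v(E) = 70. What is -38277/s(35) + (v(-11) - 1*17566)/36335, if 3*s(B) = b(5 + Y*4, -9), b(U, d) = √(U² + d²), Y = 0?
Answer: -17496/36335 - 114831*√106/106 ≈ -11154.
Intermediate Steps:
s(B) = √106/3 (s(B) = √((5 + 0*4)² + (-9)²)/3 = √((5 + 0)² + 81)/3 = √(5² + 81)/3 = √(25 + 81)/3 = √106/3)
-38277/s(35) + (v(-11) - 1*17566)/36335 = -38277*3*√106/106 + (70 - 1*17566)/36335 = -114831*√106/106 + (70 - 17566)*(1/36335) = -114831*√106/106 - 17496*1/36335 = -114831*√106/106 - 17496/36335 = -17496/36335 - 114831*√106/106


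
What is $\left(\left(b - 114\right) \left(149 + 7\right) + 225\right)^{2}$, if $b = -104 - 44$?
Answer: $1652178609$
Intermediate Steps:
$b = -148$
$\left(\left(b - 114\right) \left(149 + 7\right) + 225\right)^{2} = \left(\left(-148 - 114\right) \left(149 + 7\right) + 225\right)^{2} = \left(\left(-262\right) 156 + 225\right)^{2} = \left(-40872 + 225\right)^{2} = \left(-40647\right)^{2} = 1652178609$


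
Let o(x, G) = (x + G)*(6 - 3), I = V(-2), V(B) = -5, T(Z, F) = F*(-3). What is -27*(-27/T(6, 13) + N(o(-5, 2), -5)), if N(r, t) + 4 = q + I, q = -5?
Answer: 4671/13 ≈ 359.31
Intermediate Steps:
T(Z, F) = -3*F
I = -5
o(x, G) = 3*G + 3*x (o(x, G) = (G + x)*3 = 3*G + 3*x)
N(r, t) = -14 (N(r, t) = -4 + (-5 - 5) = -4 - 10 = -14)
-27*(-27/T(6, 13) + N(o(-5, 2), -5)) = -27*(-27/((-3*13)) - 14) = -27*(-27/(-39) - 14) = -27*(-27*(-1/39) - 14) = -27*(9/13 - 14) = -27*(-173/13) = 4671/13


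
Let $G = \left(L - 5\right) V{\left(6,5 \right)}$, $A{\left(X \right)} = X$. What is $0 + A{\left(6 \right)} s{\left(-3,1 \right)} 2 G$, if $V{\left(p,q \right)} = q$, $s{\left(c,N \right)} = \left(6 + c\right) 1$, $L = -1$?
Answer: $-1080$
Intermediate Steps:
$s{\left(c,N \right)} = 6 + c$
$G = -30$ ($G = \left(-1 - 5\right) 5 = \left(-6\right) 5 = -30$)
$0 + A{\left(6 \right)} s{\left(-3,1 \right)} 2 G = 0 + 6 \left(6 - 3\right) 2 \left(-30\right) = 0 + 6 \cdot 3 \cdot 2 \left(-30\right) = 0 + 18 \cdot 2 \left(-30\right) = 0 + 36 \left(-30\right) = 0 - 1080 = -1080$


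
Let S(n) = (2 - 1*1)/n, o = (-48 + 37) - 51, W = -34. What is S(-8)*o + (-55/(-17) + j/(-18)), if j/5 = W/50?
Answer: 34193/3060 ≈ 11.174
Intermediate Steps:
o = -62 (o = -11 - 51 = -62)
j = -17/5 (j = 5*(-34/50) = 5*(-34*1/50) = 5*(-17/25) = -17/5 ≈ -3.4000)
S(n) = 1/n (S(n) = (2 - 1)/n = 1/n)
S(-8)*o + (-55/(-17) + j/(-18)) = -62/(-8) + (-55/(-17) - 17/5/(-18)) = -⅛*(-62) + (-55*(-1/17) - 17/5*(-1/18)) = 31/4 + (55/17 + 17/90) = 31/4 + 5239/1530 = 34193/3060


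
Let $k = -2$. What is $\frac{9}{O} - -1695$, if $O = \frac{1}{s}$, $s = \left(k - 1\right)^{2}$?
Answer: $1776$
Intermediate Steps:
$s = 9$ ($s = \left(-2 - 1\right)^{2} = \left(-3\right)^{2} = 9$)
$O = \frac{1}{9} \approx 0.11111$
$\frac{9}{O} - -1695 = 9 \frac{1}{\frac{1}{9}} - -1695 = 9 \cdot 9 + 1695 = 81 + 1695 = 1776$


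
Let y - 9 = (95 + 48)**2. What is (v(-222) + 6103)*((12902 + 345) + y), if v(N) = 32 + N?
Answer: 199297665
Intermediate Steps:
y = 20458 (y = 9 + (95 + 48)**2 = 9 + 143**2 = 9 + 20449 = 20458)
(v(-222) + 6103)*((12902 + 345) + y) = ((32 - 222) + 6103)*((12902 + 345) + 20458) = (-190 + 6103)*(13247 + 20458) = 5913*33705 = 199297665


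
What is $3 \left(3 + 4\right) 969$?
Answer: $20349$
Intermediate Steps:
$3 \left(3 + 4\right) 969 = 3 \cdot 7 \cdot 969 = 21 \cdot 969 = 20349$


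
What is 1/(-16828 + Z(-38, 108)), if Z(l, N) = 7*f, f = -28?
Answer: -1/17024 ≈ -5.8741e-5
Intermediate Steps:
Z(l, N) = -196 (Z(l, N) = 7*(-28) = -196)
1/(-16828 + Z(-38, 108)) = 1/(-16828 - 196) = 1/(-17024) = -1/17024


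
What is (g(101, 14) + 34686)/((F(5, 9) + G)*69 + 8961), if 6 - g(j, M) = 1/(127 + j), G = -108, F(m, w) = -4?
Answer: 7909775/281124 ≈ 28.136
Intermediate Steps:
g(j, M) = 6 - 1/(127 + j)
(g(101, 14) + 34686)/((F(5, 9) + G)*69 + 8961) = ((761 + 6*101)/(127 + 101) + 34686)/((-4 - 108)*69 + 8961) = ((761 + 606)/228 + 34686)/(-112*69 + 8961) = ((1/228)*1367 + 34686)/(-7728 + 8961) = (1367/228 + 34686)/1233 = (7909775/228)*(1/1233) = 7909775/281124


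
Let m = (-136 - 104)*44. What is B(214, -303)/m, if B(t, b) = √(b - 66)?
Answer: -I*√41/3520 ≈ -0.0018191*I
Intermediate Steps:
B(t, b) = √(-66 + b)
m = -10560 (m = -240*44 = -10560)
B(214, -303)/m = √(-66 - 303)/(-10560) = √(-369)*(-1/10560) = (3*I*√41)*(-1/10560) = -I*√41/3520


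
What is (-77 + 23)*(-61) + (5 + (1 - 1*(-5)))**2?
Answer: 3415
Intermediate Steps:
(-77 + 23)*(-61) + (5 + (1 - 1*(-5)))**2 = -54*(-61) + (5 + (1 + 5))**2 = 3294 + (5 + 6)**2 = 3294 + 11**2 = 3294 + 121 = 3415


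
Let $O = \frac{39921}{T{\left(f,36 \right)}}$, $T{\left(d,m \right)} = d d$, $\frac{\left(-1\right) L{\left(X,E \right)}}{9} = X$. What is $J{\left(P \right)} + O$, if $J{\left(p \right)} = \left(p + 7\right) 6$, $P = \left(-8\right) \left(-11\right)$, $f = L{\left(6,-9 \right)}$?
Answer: $\frac{567347}{972} \approx 583.69$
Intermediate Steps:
$L{\left(X,E \right)} = - 9 X$
$f = -54$ ($f = \left(-9\right) 6 = -54$)
$T{\left(d,m \right)} = d^{2}$
$O = \frac{13307}{972}$ ($O = \frac{39921}{\left(-54\right)^{2}} = \frac{39921}{2916} = 39921 \cdot \frac{1}{2916} = \frac{13307}{972} \approx 13.69$)
$P = 88$
$J{\left(p \right)} = 42 + 6 p$ ($J{\left(p \right)} = \left(7 + p\right) 6 = 42 + 6 p$)
$J{\left(P \right)} + O = \left(42 + 6 \cdot 88\right) + \frac{13307}{972} = \left(42 + 528\right) + \frac{13307}{972} = 570 + \frac{13307}{972} = \frac{567347}{972}$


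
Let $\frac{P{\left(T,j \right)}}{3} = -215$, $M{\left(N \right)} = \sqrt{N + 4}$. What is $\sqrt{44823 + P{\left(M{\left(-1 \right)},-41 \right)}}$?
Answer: $\sqrt{44178} \approx 210.19$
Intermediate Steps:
$M{\left(N \right)} = \sqrt{4 + N}$
$P{\left(T,j \right)} = -645$ ($P{\left(T,j \right)} = 3 \left(-215\right) = -645$)
$\sqrt{44823 + P{\left(M{\left(-1 \right)},-41 \right)}} = \sqrt{44823 - 645} = \sqrt{44178}$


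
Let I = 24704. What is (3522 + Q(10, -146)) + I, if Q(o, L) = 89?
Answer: 28315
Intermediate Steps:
(3522 + Q(10, -146)) + I = (3522 + 89) + 24704 = 3611 + 24704 = 28315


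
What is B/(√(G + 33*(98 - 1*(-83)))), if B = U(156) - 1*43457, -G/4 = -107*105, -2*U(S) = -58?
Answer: -14476*√5657/5657 ≈ -192.47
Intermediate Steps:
U(S) = 29 (U(S) = -½*(-58) = 29)
G = 44940 (G = -(-428)*105 = -4*(-11235) = 44940)
B = -43428 (B = 29 - 1*43457 = 29 - 43457 = -43428)
B/(√(G + 33*(98 - 1*(-83)))) = -43428/√(44940 + 33*(98 - 1*(-83))) = -43428/√(44940 + 33*(98 + 83)) = -43428/√(44940 + 33*181) = -43428/√(44940 + 5973) = -43428*√5657/16971 = -14476*√5657/5657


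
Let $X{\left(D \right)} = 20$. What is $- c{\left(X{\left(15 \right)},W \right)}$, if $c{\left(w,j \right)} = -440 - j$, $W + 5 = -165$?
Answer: $270$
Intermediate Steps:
$W = -170$ ($W = -5 - 165 = -170$)
$- c{\left(X{\left(15 \right)},W \right)} = - (-440 - -170) = - (-440 + 170) = \left(-1\right) \left(-270\right) = 270$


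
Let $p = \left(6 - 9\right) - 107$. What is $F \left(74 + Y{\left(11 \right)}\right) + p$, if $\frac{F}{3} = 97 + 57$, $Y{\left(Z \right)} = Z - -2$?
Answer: $40084$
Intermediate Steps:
$Y{\left(Z \right)} = 2 + Z$ ($Y{\left(Z \right)} = Z + 2 = 2 + Z$)
$F = 462$ ($F = 3 \left(97 + 57\right) = 3 \cdot 154 = 462$)
$p = -110$ ($p = -3 - 107 = -110$)
$F \left(74 + Y{\left(11 \right)}\right) + p = 462 \left(74 + \left(2 + 11\right)\right) - 110 = 462 \left(74 + 13\right) - 110 = 462 \cdot 87 - 110 = 40194 - 110 = 40084$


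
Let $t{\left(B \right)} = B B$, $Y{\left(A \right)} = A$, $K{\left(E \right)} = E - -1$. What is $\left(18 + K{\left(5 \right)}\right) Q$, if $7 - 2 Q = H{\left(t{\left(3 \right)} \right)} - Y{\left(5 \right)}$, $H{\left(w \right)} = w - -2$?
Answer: $12$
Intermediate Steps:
$K{\left(E \right)} = 1 + E$ ($K{\left(E \right)} = E + 1 = 1 + E$)
$t{\left(B \right)} = B^{2}$
$H{\left(w \right)} = 2 + w$ ($H{\left(w \right)} = w + 2 = 2 + w$)
$Q = \frac{1}{2}$ ($Q = \frac{7}{2} - \frac{\left(2 + 3^{2}\right) - 5}{2} = \frac{7}{2} - \frac{\left(2 + 9\right) - 5}{2} = \frac{7}{2} - \frac{11 - 5}{2} = \frac{7}{2} - 3 = \frac{1}{2} \approx 0.5$)
$\left(18 + K{\left(5 \right)}\right) Q = \left(18 + \left(1 + 5\right)\right) \frac{1}{2} = \left(18 + 6\right) \frac{1}{2} = 24 \cdot \frac{1}{2} = 12$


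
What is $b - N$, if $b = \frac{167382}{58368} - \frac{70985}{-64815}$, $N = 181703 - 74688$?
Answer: $- \frac{13494526671733}{126104064} \approx -1.0701 \cdot 10^{5}$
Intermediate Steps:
$N = 107015$ ($N = 181703 - 74688 = 107015$)
$b = \frac{499737227}{126104064}$ ($b = 167382 \cdot \frac{1}{58368} - - \frac{14197}{12963} = \frac{27897}{9728} + \frac{14197}{12963} = \frac{499737227}{126104064} \approx 3.9629$)
$b - N = \frac{499737227}{126104064} - 107015 = - \frac{13494526671733}{126104064}$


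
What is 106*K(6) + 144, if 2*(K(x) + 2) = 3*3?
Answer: 409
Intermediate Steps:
K(x) = 5/2 (K(x) = -2 + (3*3)/2 = -2 + (½)*9 = -2 + 9/2 = 5/2)
106*K(6) + 144 = 106*(5/2) + 144 = 265 + 144 = 409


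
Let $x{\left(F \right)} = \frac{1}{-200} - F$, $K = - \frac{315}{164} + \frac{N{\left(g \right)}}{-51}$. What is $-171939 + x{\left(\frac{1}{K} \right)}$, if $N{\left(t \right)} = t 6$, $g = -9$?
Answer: $- \frac{82633328203}{480600} \approx -1.7194 \cdot 10^{5}$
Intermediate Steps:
$N{\left(t \right)} = 6 t$
$K = - \frac{2403}{2788}$ ($K = - \frac{315}{164} + \frac{6 \left(-9\right)}{-51} = \left(-315\right) \frac{1}{164} - - \frac{18}{17} = - \frac{315}{164} + \frac{18}{17} = - \frac{2403}{2788} \approx -0.86191$)
$x{\left(F \right)} = - \frac{1}{200} - F$
$-171939 + x{\left(\frac{1}{K} \right)} = -171939 - - \frac{555197}{480600} = -171939 + \left(- \frac{1}{200} + \frac{2788}{2403}\right) = -171939 + \frac{555197}{480600} = - \frac{82633328203}{480600}$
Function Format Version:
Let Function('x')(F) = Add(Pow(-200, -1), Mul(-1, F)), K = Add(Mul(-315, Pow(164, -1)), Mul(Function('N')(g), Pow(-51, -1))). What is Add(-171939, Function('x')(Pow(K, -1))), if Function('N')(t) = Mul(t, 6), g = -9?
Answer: Rational(-82633328203, 480600) ≈ -1.7194e+5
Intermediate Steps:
Function('N')(t) = Mul(6, t)
K = Rational(-2403, 2788) (K = Add(Mul(-315, Pow(164, -1)), Mul(Mul(6, -9), Pow(-51, -1))) = Add(Mul(-315, Rational(1, 164)), Mul(-54, Rational(-1, 51))) = Add(Rational(-315, 164), Rational(18, 17)) = Rational(-2403, 2788) ≈ -0.86191)
Function('x')(F) = Add(Rational(-1, 200), Mul(-1, F))
Add(-171939, Function('x')(Pow(K, -1))) = Add(-171939, Add(Rational(-1, 200), Mul(-1, Pow(Rational(-2403, 2788), -1)))) = Add(-171939, Add(Rational(-1, 200), Mul(-1, Rational(-2788, 2403)))) = Add(-171939, Add(Rational(-1, 200), Rational(2788, 2403))) = Add(-171939, Rational(555197, 480600)) = Rational(-82633328203, 480600)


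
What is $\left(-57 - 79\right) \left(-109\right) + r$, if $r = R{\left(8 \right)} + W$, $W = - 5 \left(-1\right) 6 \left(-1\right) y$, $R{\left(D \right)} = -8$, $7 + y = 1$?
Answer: $14996$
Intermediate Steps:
$y = -6$ ($y = -7 + 1 = -6$)
$W = 180$ ($W = - 5 \left(-1\right) 6 \left(-1\right) \left(-6\right) = - 5 \left(\left(-6\right) \left(-1\right)\right) \left(-6\right) = \left(-5\right) 6 \left(-6\right) = \left(-30\right) \left(-6\right) = 180$)
$r = 172$ ($r = -8 + 180 = 172$)
$\left(-57 - 79\right) \left(-109\right) + r = \left(-57 - 79\right) \left(-109\right) + 172 = \left(-136\right) \left(-109\right) + 172 = 14824 + 172 = 14996$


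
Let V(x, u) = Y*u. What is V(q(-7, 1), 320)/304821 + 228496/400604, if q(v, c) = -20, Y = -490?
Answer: 1708918004/30528127971 ≈ 0.055978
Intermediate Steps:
V(x, u) = -490*u
V(q(-7, 1), 320)/304821 + 228496/400604 = -490*320/304821 + 228496/400604 = -156800*1/304821 + 228496*(1/400604) = -156800/304821 + 57124/100151 = 1708918004/30528127971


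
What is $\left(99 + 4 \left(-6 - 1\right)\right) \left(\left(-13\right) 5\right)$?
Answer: $-4615$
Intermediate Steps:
$\left(99 + 4 \left(-6 - 1\right)\right) \left(\left(-13\right) 5\right) = \left(99 + 4 \left(-7\right)\right) \left(-65\right) = \left(99 - 28\right) \left(-65\right) = 71 \left(-65\right) = -4615$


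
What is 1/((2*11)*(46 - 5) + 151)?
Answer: 1/1053 ≈ 0.00094967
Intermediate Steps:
1/((2*11)*(46 - 5) + 151) = 1/(22*41 + 151) = 1/(902 + 151) = 1/1053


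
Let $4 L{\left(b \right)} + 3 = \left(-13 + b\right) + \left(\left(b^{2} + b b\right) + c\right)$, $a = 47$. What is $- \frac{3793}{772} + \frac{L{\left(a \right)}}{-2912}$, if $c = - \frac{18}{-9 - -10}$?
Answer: $- \frac{1700057}{321152} \approx -5.2936$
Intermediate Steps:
$c = -18$ ($c = - \frac{18}{-9 + 10} = - \frac{18}{1} = \left(-18\right) 1 = -18$)
$L{\left(b \right)} = - \frac{17}{2} + \frac{b^{2}}{2} + \frac{b}{4}$ ($L{\left(b \right)} = - \frac{3}{4} + \frac{\left(-13 + b\right) - \left(18 - b^{2} - b b\right)}{4} = - \frac{3}{4} + \frac{\left(-13 + b\right) + \left(\left(b^{2} + b^{2}\right) - 18\right)}{4} = - \frac{3}{4} + \frac{\left(-13 + b\right) + \left(2 b^{2} - 18\right)}{4} = - \frac{3}{4} + \frac{\left(-13 + b\right) + \left(-18 + 2 b^{2}\right)}{4} = - \frac{3}{4} + \frac{-31 + b + 2 b^{2}}{4} = - \frac{3}{4} + \left(- \frac{31}{4} + \frac{b^{2}}{2} + \frac{b}{4}\right) = - \frac{17}{2} + \frac{b^{2}}{2} + \frac{b}{4}$)
$- \frac{3793}{772} + \frac{L{\left(a \right)}}{-2912} = - \frac{3793}{772} + \frac{- \frac{17}{2} + \frac{47^{2}}{2} + \frac{1}{4} \cdot 47}{-2912} = \left(-3793\right) \frac{1}{772} + \left(- \frac{17}{2} + \frac{1}{2} \cdot 2209 + \frac{47}{4}\right) \left(- \frac{1}{2912}\right) = - \frac{3793}{772} + \left(- \frac{17}{2} + \frac{2209}{2} + \frac{47}{4}\right) \left(- \frac{1}{2912}\right) = - \frac{3793}{772} + \frac{4431}{4} \left(- \frac{1}{2912}\right) = - \frac{3793}{772} - \frac{633}{1664} = - \frac{1700057}{321152}$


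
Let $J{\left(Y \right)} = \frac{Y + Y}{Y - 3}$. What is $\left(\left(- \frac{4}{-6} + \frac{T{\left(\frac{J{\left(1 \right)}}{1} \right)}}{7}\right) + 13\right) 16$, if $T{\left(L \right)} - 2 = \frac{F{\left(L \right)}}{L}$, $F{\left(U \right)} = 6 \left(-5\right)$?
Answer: $\frac{6128}{21} \approx 291.81$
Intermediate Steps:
$J{\left(Y \right)} = \frac{2 Y}{-3 + Y}$
$F{\left(U \right)} = -30$
$T{\left(L \right)} = 2 - \frac{30}{L}$
$\left(\left(- \frac{4}{-6} + \frac{T{\left(\frac{J{\left(1 \right)}}{1} \right)}}{7}\right) + 13\right) 16 = \left(\left(- \frac{4}{-6} + \frac{2 - \frac{30}{2 \cdot 1 \frac{1}{-3 + 1} \cdot 1^{-1}}}{7}\right) + 13\right) 16 = \left(\left(\left(-4\right) \left(- \frac{1}{6}\right) + \left(2 - \frac{30}{2 \cdot 1 \frac{1}{-2} \cdot 1}\right) \frac{1}{7}\right) + 13\right) 16 = \left(\left(\frac{2}{3} + \left(2 - \frac{30}{2 \cdot 1 \left(- \frac{1}{2}\right) 1}\right) \frac{1}{7}\right) + 13\right) 16 = \left(\left(\frac{2}{3} + \left(2 - \frac{30}{\left(-1\right) 1}\right) \frac{1}{7}\right) + 13\right) 16 = \left(\left(\frac{2}{3} + \left(2 - \frac{30}{-1}\right) \frac{1}{7}\right) + 13\right) 16 = \left(\left(\frac{2}{3} + \left(2 - -30\right) \frac{1}{7}\right) + 13\right) 16 = \left(\left(\frac{2}{3} + \left(2 + 30\right) \frac{1}{7}\right) + 13\right) 16 = \left(\left(\frac{2}{3} + 32 \cdot \frac{1}{7}\right) + 13\right) 16 = \left(\left(\frac{2}{3} + \frac{32}{7}\right) + 13\right) 16 = \left(\frac{110}{21} + 13\right) 16 = \frac{383}{21} \cdot 16 = \frac{6128}{21}$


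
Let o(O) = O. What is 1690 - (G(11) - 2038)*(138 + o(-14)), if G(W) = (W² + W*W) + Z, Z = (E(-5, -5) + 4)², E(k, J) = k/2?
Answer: 224115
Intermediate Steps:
E(k, J) = k/2 (E(k, J) = k*(½) = k/2)
Z = 9/4 (Z = ((½)*(-5) + 4)² = (-5/2 + 4)² = (3/2)² = 9/4 ≈ 2.2500)
G(W) = 9/4 + 2*W² (G(W) = (W² + W*W) + 9/4 = (W² + W²) + 9/4 = 2*W² + 9/4 = 9/4 + 2*W²)
1690 - (G(11) - 2038)*(138 + o(-14)) = 1690 - ((9/4 + 2*11²) - 2038)*(138 - 14) = 1690 - ((9/4 + 2*121) - 2038)*124 = 1690 - ((9/4 + 242) - 2038)*124 = 1690 - (977/4 - 2038)*124 = 1690 - (-7175)*124/4 = 1690 - 1*(-222425) = 1690 + 222425 = 224115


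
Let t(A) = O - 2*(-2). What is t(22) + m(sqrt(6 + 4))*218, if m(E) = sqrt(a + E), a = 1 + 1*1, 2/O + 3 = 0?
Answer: 10/3 + 218*sqrt(2 + sqrt(10)) ≈ 498.64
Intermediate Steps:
O = -2/3 (O = 2/(-3 + 0) = 2/(-3) = 2*(-1/3) = -2/3 ≈ -0.66667)
a = 2 (a = 1 + 1 = 2)
t(A) = 10/3 (t(A) = -2/3 - 2*(-2) = -2/3 + 4 = 10/3)
m(E) = sqrt(2 + E)
t(22) + m(sqrt(6 + 4))*218 = 10/3 + sqrt(2 + sqrt(6 + 4))*218 = 10/3 + sqrt(2 + sqrt(10))*218 = 10/3 + 218*sqrt(2 + sqrt(10))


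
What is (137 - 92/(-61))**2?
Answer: 71385601/3721 ≈ 19185.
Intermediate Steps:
(137 - 92/(-61))**2 = (137 - 92*(-1/61))**2 = (137 + 92/61)**2 = (8449/61)**2 = 71385601/3721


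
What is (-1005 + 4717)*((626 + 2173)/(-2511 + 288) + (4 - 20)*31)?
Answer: -455918976/247 ≈ -1.8458e+6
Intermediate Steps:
(-1005 + 4717)*((626 + 2173)/(-2511 + 288) + (4 - 20)*31) = 3712*(2799/(-2223) - 16*31) = 3712*(2799*(-1/2223) - 496) = 3712*(-311/247 - 496) = 3712*(-122823/247) = -455918976/247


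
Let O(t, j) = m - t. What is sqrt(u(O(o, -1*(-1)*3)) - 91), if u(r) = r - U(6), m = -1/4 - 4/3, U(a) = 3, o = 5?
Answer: I*sqrt(3621)/6 ≈ 10.029*I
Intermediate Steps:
m = -19/12 (m = -1*1/4 - 4*1/3 = -1/4 - 4/3 = -19/12 ≈ -1.5833)
O(t, j) = -19/12 - t
u(r) = -3 + r (u(r) = r - 1*3 = r - 3 = -3 + r)
sqrt(u(O(o, -1*(-1)*3)) - 91) = sqrt((-3 + (-19/12 - 1*5)) - 91) = sqrt((-3 + (-19/12 - 5)) - 91) = sqrt((-3 - 79/12) - 91) = sqrt(-115/12 - 91) = sqrt(-1207/12) = I*sqrt(3621)/6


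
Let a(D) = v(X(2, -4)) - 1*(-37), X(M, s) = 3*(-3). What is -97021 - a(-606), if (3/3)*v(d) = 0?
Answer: -97058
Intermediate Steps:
X(M, s) = -9
v(d) = 0
a(D) = 37 (a(D) = 0 - 1*(-37) = 0 + 37 = 37)
-97021 - a(-606) = -97021 - 1*37 = -97021 - 37 = -97058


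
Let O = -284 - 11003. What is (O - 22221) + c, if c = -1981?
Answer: -35489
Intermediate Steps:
O = -11287
(O - 22221) + c = (-11287 - 22221) - 1981 = -33508 - 1981 = -35489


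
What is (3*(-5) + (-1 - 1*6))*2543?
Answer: -55946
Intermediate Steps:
(3*(-5) + (-1 - 1*6))*2543 = (-15 + (-1 - 6))*2543 = (-15 - 7)*2543 = -22*2543 = -55946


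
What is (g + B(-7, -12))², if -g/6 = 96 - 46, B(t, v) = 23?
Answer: 76729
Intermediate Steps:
g = -300 (g = -6*(96 - 46) = -6*50 = -300)
(g + B(-7, -12))² = (-300 + 23)² = (-277)² = 76729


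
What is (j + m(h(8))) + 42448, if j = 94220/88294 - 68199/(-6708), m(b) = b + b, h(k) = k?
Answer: 4192844684799/98712692 ≈ 42475.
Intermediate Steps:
m(b) = 2*b
j = 1108931711/98712692 (j = 94220*(1/88294) - 68199*(-1/6708) = 47110/44147 + 22733/2236 = 1108931711/98712692 ≈ 11.234)
(j + m(h(8))) + 42448 = (1108931711/98712692 + 2*8) + 42448 = (1108931711/98712692 + 16) + 42448 = 2688334783/98712692 + 42448 = 4192844684799/98712692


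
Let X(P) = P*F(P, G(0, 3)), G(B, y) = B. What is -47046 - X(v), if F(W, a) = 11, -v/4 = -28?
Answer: -48278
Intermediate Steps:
v = 112 (v = -4*(-28) = 112)
X(P) = 11*P (X(P) = P*11 = 11*P)
-47046 - X(v) = -47046 - 11*112 = -47046 - 1*1232 = -47046 - 1232 = -48278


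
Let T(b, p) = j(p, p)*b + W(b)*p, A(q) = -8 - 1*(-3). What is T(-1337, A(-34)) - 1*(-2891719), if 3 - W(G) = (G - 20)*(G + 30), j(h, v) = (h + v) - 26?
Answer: 11807831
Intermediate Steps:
j(h, v) = -26 + h + v
W(G) = 3 - (-20 + G)*(30 + G) (W(G) = 3 - (G - 20)*(G + 30) = 3 - (-20 + G)*(30 + G))
A(q) = -5 (A(q) = -8 + 3 = -5)
T(b, p) = b*(-26 + 2*p) + p*(603 - b² - 10*b) (T(b, p) = (-26 + p + p)*b + (603 - b² - 10*b)*p = (-26 + 2*p)*b + p*(603 - b² - 10*b) = b*(-26 + 2*p) + p*(603 - b² - 10*b))
T(-1337, A(-34)) - 1*(-2891719) = (-1*(-5)*(-603 + (-1337)² + 10*(-1337)) + 2*(-1337)*(-13 - 5)) - 1*(-2891719) = (-1*(-5)*(-603 + 1787569 - 13370) + 2*(-1337)*(-18)) + 2891719 = (-1*(-5)*1773596 + 48132) + 2891719 = (8867980 + 48132) + 2891719 = 8916112 + 2891719 = 11807831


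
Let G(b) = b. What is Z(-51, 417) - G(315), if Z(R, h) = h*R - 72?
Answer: -21654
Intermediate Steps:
Z(R, h) = -72 + R*h (Z(R, h) = R*h - 72 = -72 + R*h)
Z(-51, 417) - G(315) = (-72 - 51*417) - 1*315 = (-72 - 21267) - 315 = -21339 - 315 = -21654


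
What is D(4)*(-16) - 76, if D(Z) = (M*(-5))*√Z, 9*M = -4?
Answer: -1324/9 ≈ -147.11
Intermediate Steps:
M = -4/9 (M = (⅑)*(-4) = -4/9 ≈ -0.44444)
D(Z) = 20*√Z/9 (D(Z) = (-4/9*(-5))*√Z = 20*√Z/9)
D(4)*(-16) - 76 = (20*√4/9)*(-16) - 76 = ((20/9)*2)*(-16) - 76 = (40/9)*(-16) - 76 = -640/9 - 76 = -1324/9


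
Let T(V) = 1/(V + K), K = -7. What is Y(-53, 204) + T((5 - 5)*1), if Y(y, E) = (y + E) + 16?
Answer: 1168/7 ≈ 166.86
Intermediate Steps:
T(V) = 1/(-7 + V) (T(V) = 1/(V - 7) = 1/(-7 + V))
Y(y, E) = 16 + E + y (Y(y, E) = (E + y) + 16 = 16 + E + y)
Y(-53, 204) + T((5 - 5)*1) = (16 + 204 - 53) + 1/(-7 + (5 - 5)*1) = 167 + 1/(-7 + 0*1) = 167 + 1/(-7 + 0) = 167 + 1/(-7) = 167 - 1/7 = 1168/7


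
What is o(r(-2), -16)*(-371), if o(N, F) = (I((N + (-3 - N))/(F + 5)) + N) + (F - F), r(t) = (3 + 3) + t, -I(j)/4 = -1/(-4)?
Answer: -1113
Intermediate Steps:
I(j) = -1 (I(j) = -(-4)/(-4) = -(-4)*(-1)/4 = -4*1/4 = -1)
r(t) = 6 + t
o(N, F) = -1 + N (o(N, F) = (-1 + N) + (F - F) = (-1 + N) + 0 = -1 + N)
o(r(-2), -16)*(-371) = (-1 + (6 - 2))*(-371) = (-1 + 4)*(-371) = 3*(-371) = -1113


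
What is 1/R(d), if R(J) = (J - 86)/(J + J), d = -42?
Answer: 21/32 ≈ 0.65625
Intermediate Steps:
R(J) = (-86 + J)/(2*J) (R(J) = (-86 + J)/((2*J)) = (-86 + J)*(1/(2*J)) = (-86 + J)/(2*J))
1/R(d) = 1/((½)*(-86 - 42)/(-42)) = 1/((½)*(-1/42)*(-128)) = 1/(32/21) = 21/32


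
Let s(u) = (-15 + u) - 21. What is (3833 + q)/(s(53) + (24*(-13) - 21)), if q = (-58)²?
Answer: -7197/316 ≈ -22.775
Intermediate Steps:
q = 3364
s(u) = -36 + u
(3833 + q)/(s(53) + (24*(-13) - 21)) = (3833 + 3364)/((-36 + 53) + (24*(-13) - 21)) = 7197/(17 + (-312 - 21)) = 7197/(17 - 333) = 7197/(-316) = 7197*(-1/316) = -7197/316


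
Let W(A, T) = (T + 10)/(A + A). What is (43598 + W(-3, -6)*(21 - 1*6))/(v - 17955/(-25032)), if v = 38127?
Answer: 51956896/45448239 ≈ 1.1432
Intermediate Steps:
W(A, T) = (10 + T)/(2*A) (W(A, T) = (10 + T)/((2*A)) = (10 + T)*(1/(2*A)) = (10 + T)/(2*A))
(43598 + W(-3, -6)*(21 - 1*6))/(v - 17955/(-25032)) = (43598 + ((½)*(10 - 6)/(-3))*(21 - 1*6))/(38127 - 17955/(-25032)) = (43598 + ((½)*(-⅓)*4)*(21 - 6))/(38127 - 17955*(-1/25032)) = (43598 - ⅔*15)/(38127 + 855/1192) = (43598 - 10)/(45448239/1192) = 43588*(1192/45448239) = 51956896/45448239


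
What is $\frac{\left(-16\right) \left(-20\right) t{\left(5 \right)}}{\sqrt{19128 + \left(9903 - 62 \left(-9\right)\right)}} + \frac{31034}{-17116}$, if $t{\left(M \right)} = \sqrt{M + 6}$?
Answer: $- \frac{15517}{8558} + \frac{320 \sqrt{325479}}{29589} \approx 4.3568$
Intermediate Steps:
$t{\left(M \right)} = \sqrt{6 + M}$
$\frac{\left(-16\right) \left(-20\right) t{\left(5 \right)}}{\sqrt{19128 + \left(9903 - 62 \left(-9\right)\right)}} + \frac{31034}{-17116} = \frac{\left(-16\right) \left(-20\right) \sqrt{6 + 5}}{\sqrt{19128 + \left(9903 - 62 \left(-9\right)\right)}} + \frac{31034}{-17116} = \frac{320 \sqrt{11}}{\sqrt{19128 + \left(9903 - -558\right)}} + 31034 \left(- \frac{1}{17116}\right) = \frac{320 \sqrt{11}}{\sqrt{19128 + \left(9903 + 558\right)}} - \frac{15517}{8558} = \frac{320 \sqrt{11}}{\sqrt{19128 + 10461}} - \frac{15517}{8558} = \frac{320 \sqrt{11}}{\sqrt{29589}} - \frac{15517}{8558} = 320 \sqrt{11} \frac{\sqrt{29589}}{29589} - \frac{15517}{8558} = \frac{320 \sqrt{325479}}{29589} - \frac{15517}{8558} = - \frac{15517}{8558} + \frac{320 \sqrt{325479}}{29589}$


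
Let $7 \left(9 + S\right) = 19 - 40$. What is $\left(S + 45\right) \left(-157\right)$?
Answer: $-5181$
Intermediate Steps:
$S = -12$ ($S = -9 + \frac{19 - 40}{7} = -9 + \frac{1}{7} \left(-21\right) = -9 - 3 = -12$)
$\left(S + 45\right) \left(-157\right) = \left(-12 + 45\right) \left(-157\right) = 33 \left(-157\right) = -5181$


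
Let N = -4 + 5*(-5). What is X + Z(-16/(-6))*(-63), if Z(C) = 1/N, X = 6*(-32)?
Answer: -5505/29 ≈ -189.83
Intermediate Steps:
N = -29 (N = -4 - 25 = -29)
X = -192
Z(C) = -1/29 (Z(C) = 1/(-29) = -1/29)
X + Z(-16/(-6))*(-63) = -192 - 1/29*(-63) = -192 + 63/29 = -5505/29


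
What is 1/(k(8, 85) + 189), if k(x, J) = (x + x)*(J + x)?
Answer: 1/1677 ≈ 0.00059630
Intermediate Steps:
k(x, J) = 2*x*(J + x) (k(x, J) = (2*x)*(J + x) = 2*x*(J + x))
1/(k(8, 85) + 189) = 1/(2*8*(85 + 8) + 189) = 1/(2*8*93 + 189) = 1/(1488 + 189) = 1/1677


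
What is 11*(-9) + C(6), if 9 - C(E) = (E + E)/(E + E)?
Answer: -91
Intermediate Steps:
C(E) = 8 (C(E) = 9 - (E + E)/(E + E) = 9 - 2*E/(2*E) = 9 - 2*E*1/(2*E) = 9 - 1*1 = 9 - 1 = 8)
11*(-9) + C(6) = 11*(-9) + 8 = -99 + 8 = -91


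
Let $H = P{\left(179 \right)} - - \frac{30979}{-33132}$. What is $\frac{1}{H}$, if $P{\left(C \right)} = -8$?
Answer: $- \frac{33132}{296035} \approx -0.11192$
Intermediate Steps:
$H = - \frac{296035}{33132}$ ($H = -8 - - \frac{30979}{-33132} = -8 - \left(-30979\right) \left(- \frac{1}{33132}\right) = -8 - \frac{30979}{33132} = - \frac{296035}{33132} \approx -8.935$)
$\frac{1}{H} = \frac{1}{- \frac{296035}{33132}} = - \frac{33132}{296035}$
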